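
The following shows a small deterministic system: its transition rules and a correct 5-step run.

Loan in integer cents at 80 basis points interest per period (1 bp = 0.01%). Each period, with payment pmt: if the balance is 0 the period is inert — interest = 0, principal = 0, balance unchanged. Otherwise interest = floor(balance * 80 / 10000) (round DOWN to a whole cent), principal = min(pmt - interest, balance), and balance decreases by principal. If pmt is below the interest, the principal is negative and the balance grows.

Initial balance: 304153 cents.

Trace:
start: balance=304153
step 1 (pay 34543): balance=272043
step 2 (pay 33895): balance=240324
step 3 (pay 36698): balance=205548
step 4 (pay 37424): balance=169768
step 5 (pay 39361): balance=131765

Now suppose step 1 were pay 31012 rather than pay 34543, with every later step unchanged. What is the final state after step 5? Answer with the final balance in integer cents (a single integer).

135411

(re-executing from step 1 with the substitution; state before step 1: balance=304153)
step 1 (pay 31012): balance=275574
step 2 (pay 33895): balance=243883
step 3 (pay 36698): balance=209136
step 4 (pay 37424): balance=173385
step 5 (pay 39361): balance=135411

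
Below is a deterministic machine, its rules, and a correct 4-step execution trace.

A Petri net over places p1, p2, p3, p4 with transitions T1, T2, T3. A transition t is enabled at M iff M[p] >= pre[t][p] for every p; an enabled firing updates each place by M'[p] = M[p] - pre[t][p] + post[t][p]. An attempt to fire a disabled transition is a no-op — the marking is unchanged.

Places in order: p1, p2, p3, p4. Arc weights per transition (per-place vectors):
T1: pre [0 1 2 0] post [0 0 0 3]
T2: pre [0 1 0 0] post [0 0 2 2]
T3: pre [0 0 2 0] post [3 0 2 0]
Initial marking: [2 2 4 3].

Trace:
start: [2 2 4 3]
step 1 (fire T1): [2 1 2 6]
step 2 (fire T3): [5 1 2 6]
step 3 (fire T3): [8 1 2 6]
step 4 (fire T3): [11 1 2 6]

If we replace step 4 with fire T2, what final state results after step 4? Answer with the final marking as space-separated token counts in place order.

(re-executing from step 4 with the substitution; state before step 4: [8 1 2 6])
step 4 (fire T2): [8 0 4 8]

8 0 4 8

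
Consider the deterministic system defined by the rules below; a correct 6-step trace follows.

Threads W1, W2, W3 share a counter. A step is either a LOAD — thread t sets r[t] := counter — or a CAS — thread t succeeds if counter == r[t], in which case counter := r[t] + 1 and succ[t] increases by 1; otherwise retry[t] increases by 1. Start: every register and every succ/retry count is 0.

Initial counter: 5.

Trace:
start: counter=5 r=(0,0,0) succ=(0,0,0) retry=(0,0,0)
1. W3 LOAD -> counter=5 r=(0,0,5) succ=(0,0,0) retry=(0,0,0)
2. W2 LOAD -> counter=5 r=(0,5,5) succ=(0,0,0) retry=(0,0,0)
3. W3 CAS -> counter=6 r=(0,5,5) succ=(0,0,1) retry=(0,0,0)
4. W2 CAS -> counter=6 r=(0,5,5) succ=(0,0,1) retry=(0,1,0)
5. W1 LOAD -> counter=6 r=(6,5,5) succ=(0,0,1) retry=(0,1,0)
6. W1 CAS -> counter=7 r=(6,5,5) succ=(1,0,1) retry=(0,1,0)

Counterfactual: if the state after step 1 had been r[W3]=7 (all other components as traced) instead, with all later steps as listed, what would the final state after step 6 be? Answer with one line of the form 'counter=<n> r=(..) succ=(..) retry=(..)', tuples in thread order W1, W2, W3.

counter=7 r=(6,5,7) succ=(1,1,0) retry=(0,0,1)

state after step 1 := counter=5 r=(0,0,7) succ=(0,0,0) retry=(0,0,0)
2. W2 LOAD -> counter=5 r=(0,5,7) succ=(0,0,0) retry=(0,0,0)
3. W3 CAS -> counter=5 r=(0,5,7) succ=(0,0,0) retry=(0,0,1)
4. W2 CAS -> counter=6 r=(0,5,7) succ=(0,1,0) retry=(0,0,1)
5. W1 LOAD -> counter=6 r=(6,5,7) succ=(0,1,0) retry=(0,0,1)
6. W1 CAS -> counter=7 r=(6,5,7) succ=(1,1,0) retry=(0,0,1)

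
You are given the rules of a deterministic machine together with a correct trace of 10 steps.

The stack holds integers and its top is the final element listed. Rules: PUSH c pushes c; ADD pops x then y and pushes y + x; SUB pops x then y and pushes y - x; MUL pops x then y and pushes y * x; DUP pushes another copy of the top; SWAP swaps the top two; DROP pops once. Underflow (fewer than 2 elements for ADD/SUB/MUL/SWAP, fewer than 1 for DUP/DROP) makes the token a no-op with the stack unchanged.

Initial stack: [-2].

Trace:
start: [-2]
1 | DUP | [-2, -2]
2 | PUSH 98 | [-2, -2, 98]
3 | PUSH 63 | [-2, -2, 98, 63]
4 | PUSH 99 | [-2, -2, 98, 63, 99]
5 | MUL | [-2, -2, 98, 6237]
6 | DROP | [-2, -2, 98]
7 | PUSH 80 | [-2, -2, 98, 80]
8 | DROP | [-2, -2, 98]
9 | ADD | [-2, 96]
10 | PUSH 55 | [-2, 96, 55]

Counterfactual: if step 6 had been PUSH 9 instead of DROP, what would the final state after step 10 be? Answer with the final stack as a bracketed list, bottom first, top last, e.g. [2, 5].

(re-executing from step 6 with the substitution; state before step 6: [-2, -2, 98, 6237])
6 | PUSH 9 | [-2, -2, 98, 6237, 9]
7 | PUSH 80 | [-2, -2, 98, 6237, 9, 80]
8 | DROP | [-2, -2, 98, 6237, 9]
9 | ADD | [-2, -2, 98, 6246]
10 | PUSH 55 | [-2, -2, 98, 6246, 55]

[-2, -2, 98, 6246, 55]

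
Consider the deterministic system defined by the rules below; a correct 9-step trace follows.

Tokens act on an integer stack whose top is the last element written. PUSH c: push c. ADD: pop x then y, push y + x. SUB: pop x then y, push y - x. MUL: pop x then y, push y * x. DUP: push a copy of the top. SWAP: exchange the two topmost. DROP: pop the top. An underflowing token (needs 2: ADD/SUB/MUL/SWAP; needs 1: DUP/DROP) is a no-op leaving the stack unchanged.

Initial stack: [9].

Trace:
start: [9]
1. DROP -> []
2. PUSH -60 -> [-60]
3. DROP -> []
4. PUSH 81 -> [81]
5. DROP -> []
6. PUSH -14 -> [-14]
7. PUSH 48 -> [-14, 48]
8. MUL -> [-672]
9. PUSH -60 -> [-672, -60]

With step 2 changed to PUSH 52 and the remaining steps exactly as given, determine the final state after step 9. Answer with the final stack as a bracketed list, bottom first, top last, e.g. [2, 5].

(re-executing from step 2 with the substitution; state before step 2: [])
2. PUSH 52 -> [52]
3. DROP -> []
4. PUSH 81 -> [81]
5. DROP -> []
6. PUSH -14 -> [-14]
7. PUSH 48 -> [-14, 48]
8. MUL -> [-672]
9. PUSH -60 -> [-672, -60]

[-672, -60]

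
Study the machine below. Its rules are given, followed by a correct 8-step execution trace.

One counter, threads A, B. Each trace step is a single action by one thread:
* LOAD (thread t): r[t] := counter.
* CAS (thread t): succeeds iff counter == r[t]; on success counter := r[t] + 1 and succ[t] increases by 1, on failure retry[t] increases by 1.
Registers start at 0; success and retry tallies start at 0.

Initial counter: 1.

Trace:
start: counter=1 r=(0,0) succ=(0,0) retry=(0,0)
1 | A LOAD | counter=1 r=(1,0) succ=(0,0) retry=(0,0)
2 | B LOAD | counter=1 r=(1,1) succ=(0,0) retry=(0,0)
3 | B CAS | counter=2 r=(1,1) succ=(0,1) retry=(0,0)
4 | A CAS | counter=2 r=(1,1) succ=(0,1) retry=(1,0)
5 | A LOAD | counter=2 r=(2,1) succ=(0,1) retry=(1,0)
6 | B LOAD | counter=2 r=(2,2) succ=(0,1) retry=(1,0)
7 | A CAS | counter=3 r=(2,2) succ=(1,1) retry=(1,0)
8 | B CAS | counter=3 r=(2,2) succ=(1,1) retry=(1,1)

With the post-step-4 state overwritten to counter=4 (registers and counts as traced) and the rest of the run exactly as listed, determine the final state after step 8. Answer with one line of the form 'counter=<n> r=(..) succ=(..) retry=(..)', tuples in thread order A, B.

counter=5 r=(4,4) succ=(1,1) retry=(1,1)

state after step 4 := counter=4 r=(1,1) succ=(0,1) retry=(1,0)
5 | A LOAD | counter=4 r=(4,1) succ=(0,1) retry=(1,0)
6 | B LOAD | counter=4 r=(4,4) succ=(0,1) retry=(1,0)
7 | A CAS | counter=5 r=(4,4) succ=(1,1) retry=(1,0)
8 | B CAS | counter=5 r=(4,4) succ=(1,1) retry=(1,1)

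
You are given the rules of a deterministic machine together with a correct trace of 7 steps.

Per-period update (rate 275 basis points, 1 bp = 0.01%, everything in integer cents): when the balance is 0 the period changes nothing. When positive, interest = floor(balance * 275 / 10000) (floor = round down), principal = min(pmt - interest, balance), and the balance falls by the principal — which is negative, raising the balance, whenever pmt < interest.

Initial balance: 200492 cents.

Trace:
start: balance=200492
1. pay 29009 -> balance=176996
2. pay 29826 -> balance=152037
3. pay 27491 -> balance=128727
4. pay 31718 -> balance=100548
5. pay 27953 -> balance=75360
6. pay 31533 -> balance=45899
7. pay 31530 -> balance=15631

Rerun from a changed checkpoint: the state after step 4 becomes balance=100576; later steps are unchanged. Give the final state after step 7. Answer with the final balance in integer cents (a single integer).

state after step 4 := balance=100576
5. pay 27953 -> balance=75388
6. pay 31533 -> balance=45928
7. pay 31530 -> balance=15661

15661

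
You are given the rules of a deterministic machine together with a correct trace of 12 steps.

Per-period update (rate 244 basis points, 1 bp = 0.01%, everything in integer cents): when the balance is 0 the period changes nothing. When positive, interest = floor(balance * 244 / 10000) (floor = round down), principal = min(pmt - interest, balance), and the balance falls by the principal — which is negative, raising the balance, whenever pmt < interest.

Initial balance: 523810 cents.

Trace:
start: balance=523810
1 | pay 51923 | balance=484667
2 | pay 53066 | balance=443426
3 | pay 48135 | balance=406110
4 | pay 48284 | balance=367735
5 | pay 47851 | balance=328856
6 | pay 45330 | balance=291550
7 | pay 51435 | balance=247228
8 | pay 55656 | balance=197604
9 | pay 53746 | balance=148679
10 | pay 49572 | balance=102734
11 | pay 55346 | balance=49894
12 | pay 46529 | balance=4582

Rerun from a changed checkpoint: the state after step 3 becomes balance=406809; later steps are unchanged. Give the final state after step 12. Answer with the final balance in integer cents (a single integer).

state after step 3 := balance=406809
4 | pay 48284 | balance=368451
5 | pay 47851 | balance=329590
6 | pay 45330 | balance=292301
7 | pay 51435 | balance=247998
8 | pay 55656 | balance=198393
9 | pay 53746 | balance=149487
10 | pay 49572 | balance=103562
11 | pay 55346 | balance=50742
12 | pay 46529 | balance=5451

5451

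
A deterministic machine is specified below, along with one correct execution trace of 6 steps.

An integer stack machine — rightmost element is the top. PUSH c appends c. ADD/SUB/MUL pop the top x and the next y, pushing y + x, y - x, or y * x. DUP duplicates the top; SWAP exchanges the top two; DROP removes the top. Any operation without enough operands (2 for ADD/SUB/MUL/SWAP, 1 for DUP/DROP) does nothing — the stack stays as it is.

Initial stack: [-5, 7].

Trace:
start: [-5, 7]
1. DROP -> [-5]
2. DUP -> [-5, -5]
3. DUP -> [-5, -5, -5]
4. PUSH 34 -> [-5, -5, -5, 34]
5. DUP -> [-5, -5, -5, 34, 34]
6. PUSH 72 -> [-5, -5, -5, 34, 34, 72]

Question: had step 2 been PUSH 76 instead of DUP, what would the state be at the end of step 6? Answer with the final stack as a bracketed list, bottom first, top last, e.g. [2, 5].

[-5, 76, 76, 34, 34, 72]

(re-executing from step 2 with the substitution; state before step 2: [-5])
2. PUSH 76 -> [-5, 76]
3. DUP -> [-5, 76, 76]
4. PUSH 34 -> [-5, 76, 76, 34]
5. DUP -> [-5, 76, 76, 34, 34]
6. PUSH 72 -> [-5, 76, 76, 34, 34, 72]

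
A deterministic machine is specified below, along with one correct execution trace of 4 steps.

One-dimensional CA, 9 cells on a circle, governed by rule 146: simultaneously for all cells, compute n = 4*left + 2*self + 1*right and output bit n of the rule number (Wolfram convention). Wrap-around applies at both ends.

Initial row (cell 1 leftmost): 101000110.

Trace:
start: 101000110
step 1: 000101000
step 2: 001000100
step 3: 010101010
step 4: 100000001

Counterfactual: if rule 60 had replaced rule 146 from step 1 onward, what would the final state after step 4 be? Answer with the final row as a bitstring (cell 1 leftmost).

(re-executing steps 1..4 under rule 60; state before step 1: 101000110)
step 1: 111100101
step 2: 000010111
step 3: 100011100
step 4: 110010010

110010010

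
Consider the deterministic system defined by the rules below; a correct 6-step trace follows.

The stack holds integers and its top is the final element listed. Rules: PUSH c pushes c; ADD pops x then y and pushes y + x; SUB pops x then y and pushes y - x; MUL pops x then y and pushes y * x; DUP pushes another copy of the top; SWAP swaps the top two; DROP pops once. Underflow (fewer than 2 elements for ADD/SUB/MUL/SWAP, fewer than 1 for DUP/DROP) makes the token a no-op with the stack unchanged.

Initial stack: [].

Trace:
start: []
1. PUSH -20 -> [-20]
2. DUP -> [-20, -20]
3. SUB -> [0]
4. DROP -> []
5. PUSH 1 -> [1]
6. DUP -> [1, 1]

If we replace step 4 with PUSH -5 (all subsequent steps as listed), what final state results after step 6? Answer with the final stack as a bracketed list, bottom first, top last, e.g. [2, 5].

(re-executing from step 4 with the substitution; state before step 4: [0])
4. PUSH -5 -> [0, -5]
5. PUSH 1 -> [0, -5, 1]
6. DUP -> [0, -5, 1, 1]

[0, -5, 1, 1]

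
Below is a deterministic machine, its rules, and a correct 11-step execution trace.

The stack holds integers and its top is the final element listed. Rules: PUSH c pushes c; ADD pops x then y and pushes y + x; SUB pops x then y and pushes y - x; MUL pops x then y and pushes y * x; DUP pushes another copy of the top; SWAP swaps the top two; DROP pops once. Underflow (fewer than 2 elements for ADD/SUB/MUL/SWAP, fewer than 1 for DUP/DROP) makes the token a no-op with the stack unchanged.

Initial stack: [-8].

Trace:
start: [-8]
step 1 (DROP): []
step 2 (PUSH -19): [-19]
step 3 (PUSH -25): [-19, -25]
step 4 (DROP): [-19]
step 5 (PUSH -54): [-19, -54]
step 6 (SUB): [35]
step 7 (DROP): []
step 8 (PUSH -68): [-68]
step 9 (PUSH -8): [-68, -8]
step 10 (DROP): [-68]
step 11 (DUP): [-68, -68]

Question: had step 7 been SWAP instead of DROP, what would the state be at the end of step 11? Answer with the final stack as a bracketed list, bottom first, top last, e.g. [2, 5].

(re-executing from step 7 with the substitution; state before step 7: [35])
step 7 (SWAP): [35]
step 8 (PUSH -68): [35, -68]
step 9 (PUSH -8): [35, -68, -8]
step 10 (DROP): [35, -68]
step 11 (DUP): [35, -68, -68]

[35, -68, -68]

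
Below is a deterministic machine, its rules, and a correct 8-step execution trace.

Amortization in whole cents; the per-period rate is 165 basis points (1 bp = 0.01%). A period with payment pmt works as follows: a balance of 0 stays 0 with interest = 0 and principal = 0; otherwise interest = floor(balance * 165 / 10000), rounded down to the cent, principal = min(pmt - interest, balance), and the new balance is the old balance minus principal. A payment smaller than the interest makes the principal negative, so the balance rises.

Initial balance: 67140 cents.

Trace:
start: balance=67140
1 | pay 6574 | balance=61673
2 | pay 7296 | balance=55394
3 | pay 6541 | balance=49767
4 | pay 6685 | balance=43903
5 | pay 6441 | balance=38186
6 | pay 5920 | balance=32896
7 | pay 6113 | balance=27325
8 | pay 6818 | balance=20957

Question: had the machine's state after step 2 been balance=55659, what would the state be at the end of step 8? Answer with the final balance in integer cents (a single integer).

21248

state after step 2 := balance=55659
3 | pay 6541 | balance=50036
4 | pay 6685 | balance=44176
5 | pay 6441 | balance=38463
6 | pay 5920 | balance=33177
7 | pay 6113 | balance=27611
8 | pay 6818 | balance=21248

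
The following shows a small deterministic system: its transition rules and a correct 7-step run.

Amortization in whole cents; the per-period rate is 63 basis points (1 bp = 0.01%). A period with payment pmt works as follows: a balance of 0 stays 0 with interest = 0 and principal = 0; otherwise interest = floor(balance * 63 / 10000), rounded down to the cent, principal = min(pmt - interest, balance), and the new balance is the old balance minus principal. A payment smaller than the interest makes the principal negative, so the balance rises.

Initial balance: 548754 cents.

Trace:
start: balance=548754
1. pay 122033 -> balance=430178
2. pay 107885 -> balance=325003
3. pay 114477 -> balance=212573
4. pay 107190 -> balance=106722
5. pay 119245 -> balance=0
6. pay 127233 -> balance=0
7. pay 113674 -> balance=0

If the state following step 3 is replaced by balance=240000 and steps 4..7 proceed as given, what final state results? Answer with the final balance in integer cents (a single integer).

state after step 3 := balance=240000
4. pay 107190 -> balance=134322
5. pay 119245 -> balance=15923
6. pay 127233 -> balance=0
7. pay 113674 -> balance=0

0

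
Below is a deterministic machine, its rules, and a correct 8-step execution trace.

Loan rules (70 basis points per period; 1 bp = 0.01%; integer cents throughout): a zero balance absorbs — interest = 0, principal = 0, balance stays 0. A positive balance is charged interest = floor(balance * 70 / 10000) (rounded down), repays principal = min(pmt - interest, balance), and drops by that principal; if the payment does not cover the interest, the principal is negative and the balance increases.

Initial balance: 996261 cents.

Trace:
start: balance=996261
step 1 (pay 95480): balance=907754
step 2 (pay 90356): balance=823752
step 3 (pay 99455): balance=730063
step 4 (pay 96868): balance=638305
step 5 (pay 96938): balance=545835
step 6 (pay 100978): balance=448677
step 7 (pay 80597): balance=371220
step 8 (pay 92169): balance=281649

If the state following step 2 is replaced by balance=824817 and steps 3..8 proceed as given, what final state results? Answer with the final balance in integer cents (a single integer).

282759

state after step 2 := balance=824817
step 3 (pay 99455): balance=731135
step 4 (pay 96868): balance=639384
step 5 (pay 96938): balance=546921
step 6 (pay 100978): balance=449771
step 7 (pay 80597): balance=372322
step 8 (pay 92169): balance=282759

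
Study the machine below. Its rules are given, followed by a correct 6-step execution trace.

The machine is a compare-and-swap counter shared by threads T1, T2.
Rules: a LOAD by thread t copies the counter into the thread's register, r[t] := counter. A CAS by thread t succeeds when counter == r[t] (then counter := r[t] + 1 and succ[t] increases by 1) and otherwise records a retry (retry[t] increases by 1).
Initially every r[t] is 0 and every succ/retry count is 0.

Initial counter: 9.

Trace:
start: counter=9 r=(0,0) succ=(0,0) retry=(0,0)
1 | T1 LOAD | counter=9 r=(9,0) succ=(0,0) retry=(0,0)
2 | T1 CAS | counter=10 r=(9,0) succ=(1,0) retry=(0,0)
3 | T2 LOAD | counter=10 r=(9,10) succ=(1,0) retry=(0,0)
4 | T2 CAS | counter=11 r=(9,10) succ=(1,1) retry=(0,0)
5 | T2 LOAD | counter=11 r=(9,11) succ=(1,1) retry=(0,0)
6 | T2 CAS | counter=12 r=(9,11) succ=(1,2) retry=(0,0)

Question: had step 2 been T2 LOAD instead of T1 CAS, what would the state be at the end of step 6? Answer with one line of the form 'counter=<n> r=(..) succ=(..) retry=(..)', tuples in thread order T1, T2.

(re-executing from step 2 with the substitution; state before step 2: counter=9 r=(9,0) succ=(0,0) retry=(0,0))
2 | T2 LOAD | counter=9 r=(9,9) succ=(0,0) retry=(0,0)
3 | T2 LOAD | counter=9 r=(9,9) succ=(0,0) retry=(0,0)
4 | T2 CAS | counter=10 r=(9,9) succ=(0,1) retry=(0,0)
5 | T2 LOAD | counter=10 r=(9,10) succ=(0,1) retry=(0,0)
6 | T2 CAS | counter=11 r=(9,10) succ=(0,2) retry=(0,0)

counter=11 r=(9,10) succ=(0,2) retry=(0,0)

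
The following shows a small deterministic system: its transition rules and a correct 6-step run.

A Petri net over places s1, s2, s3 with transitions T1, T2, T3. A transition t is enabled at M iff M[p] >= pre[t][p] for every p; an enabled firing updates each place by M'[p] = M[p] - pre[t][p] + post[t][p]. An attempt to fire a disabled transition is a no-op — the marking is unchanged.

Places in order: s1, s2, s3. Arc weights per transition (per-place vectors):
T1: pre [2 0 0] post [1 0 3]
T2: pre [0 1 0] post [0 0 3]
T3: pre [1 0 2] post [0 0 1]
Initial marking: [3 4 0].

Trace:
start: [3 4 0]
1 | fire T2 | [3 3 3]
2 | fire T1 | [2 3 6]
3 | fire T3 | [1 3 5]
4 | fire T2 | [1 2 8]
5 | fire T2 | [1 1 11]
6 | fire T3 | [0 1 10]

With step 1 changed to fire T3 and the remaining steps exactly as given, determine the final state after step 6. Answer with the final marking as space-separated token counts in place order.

(re-executing from step 1 with the substitution; state before step 1: [3 4 0])
1 | fire T3 | [3 4 0]
2 | fire T1 | [2 4 3]
3 | fire T3 | [1 4 2]
4 | fire T2 | [1 3 5]
5 | fire T2 | [1 2 8]
6 | fire T3 | [0 2 7]

0 2 7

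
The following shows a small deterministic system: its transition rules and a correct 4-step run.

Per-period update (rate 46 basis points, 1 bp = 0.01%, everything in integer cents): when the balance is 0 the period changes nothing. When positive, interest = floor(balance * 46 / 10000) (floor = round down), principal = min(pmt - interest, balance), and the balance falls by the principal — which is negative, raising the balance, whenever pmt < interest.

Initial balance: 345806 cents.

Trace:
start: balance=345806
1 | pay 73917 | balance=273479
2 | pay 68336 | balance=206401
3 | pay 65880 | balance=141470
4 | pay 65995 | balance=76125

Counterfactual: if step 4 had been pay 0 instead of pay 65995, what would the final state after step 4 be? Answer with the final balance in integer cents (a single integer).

(re-executing from step 4 with the substitution; state before step 4: balance=141470)
4 | pay 0 | balance=142120

142120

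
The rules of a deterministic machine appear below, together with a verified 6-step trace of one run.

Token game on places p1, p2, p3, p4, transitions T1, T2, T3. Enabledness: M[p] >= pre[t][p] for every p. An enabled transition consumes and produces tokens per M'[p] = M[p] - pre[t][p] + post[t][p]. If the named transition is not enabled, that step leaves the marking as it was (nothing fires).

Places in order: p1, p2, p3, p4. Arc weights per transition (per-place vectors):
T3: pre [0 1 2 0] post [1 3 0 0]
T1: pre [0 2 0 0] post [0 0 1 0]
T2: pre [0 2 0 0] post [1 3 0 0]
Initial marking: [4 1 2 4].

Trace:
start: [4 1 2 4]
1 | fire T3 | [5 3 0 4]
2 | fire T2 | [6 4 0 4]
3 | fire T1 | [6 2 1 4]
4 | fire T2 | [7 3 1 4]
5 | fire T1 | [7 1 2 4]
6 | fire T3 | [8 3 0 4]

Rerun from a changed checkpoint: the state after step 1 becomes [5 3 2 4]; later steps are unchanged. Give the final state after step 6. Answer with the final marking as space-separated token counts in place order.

state after step 1 := [5 3 2 4]
2 | fire T2 | [6 4 2 4]
3 | fire T1 | [6 2 3 4]
4 | fire T2 | [7 3 3 4]
5 | fire T1 | [7 1 4 4]
6 | fire T3 | [8 3 2 4]

8 3 2 4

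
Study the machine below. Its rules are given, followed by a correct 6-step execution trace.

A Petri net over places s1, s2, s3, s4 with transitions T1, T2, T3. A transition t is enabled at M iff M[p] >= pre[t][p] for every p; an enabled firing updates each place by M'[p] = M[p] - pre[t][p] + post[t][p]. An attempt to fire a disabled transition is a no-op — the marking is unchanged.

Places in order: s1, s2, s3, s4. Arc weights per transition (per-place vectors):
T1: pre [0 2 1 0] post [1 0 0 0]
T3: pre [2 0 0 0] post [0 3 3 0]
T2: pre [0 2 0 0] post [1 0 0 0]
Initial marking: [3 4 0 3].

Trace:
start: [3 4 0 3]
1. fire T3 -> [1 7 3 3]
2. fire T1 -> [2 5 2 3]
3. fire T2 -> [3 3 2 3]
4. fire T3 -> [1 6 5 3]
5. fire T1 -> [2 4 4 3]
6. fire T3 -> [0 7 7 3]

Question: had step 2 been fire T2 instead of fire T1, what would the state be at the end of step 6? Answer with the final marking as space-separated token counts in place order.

0 7 8 3

(re-executing from step 2 with the substitution; state before step 2: [1 7 3 3])
2. fire T2 -> [2 5 3 3]
3. fire T2 -> [3 3 3 3]
4. fire T3 -> [1 6 6 3]
5. fire T1 -> [2 4 5 3]
6. fire T3 -> [0 7 8 3]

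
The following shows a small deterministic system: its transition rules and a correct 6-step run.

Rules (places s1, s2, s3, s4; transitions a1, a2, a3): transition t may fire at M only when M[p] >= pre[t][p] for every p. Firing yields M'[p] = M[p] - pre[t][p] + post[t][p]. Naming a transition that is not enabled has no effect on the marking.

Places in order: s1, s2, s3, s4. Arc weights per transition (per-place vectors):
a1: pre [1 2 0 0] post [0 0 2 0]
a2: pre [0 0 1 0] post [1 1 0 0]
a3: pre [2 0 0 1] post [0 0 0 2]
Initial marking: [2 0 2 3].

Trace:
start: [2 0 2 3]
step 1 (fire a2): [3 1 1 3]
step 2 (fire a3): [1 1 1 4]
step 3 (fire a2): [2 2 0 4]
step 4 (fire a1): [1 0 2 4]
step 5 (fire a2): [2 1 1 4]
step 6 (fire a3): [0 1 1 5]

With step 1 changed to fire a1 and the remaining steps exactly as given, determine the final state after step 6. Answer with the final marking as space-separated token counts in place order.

0 2 0 5

(re-executing from step 1 with the substitution; state before step 1: [2 0 2 3])
step 1 (fire a1): [2 0 2 3]
step 2 (fire a3): [0 0 2 4]
step 3 (fire a2): [1 1 1 4]
step 4 (fire a1): [1 1 1 4]
step 5 (fire a2): [2 2 0 4]
step 6 (fire a3): [0 2 0 5]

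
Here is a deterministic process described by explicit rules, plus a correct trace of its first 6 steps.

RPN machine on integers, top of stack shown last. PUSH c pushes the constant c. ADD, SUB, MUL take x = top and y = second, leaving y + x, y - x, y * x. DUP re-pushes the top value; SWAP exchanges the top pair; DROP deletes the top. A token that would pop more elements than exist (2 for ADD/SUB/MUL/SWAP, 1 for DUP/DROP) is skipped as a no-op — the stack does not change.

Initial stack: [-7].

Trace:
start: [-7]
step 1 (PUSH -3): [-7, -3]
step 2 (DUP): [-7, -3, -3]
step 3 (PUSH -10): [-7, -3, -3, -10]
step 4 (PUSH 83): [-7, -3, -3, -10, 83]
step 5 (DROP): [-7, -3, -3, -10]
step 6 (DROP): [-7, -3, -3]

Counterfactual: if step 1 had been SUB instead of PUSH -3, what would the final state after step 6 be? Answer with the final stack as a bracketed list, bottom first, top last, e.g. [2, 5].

(re-executing from step 1 with the substitution; state before step 1: [-7])
step 1 (SUB): [-7]
step 2 (DUP): [-7, -7]
step 3 (PUSH -10): [-7, -7, -10]
step 4 (PUSH 83): [-7, -7, -10, 83]
step 5 (DROP): [-7, -7, -10]
step 6 (DROP): [-7, -7]

[-7, -7]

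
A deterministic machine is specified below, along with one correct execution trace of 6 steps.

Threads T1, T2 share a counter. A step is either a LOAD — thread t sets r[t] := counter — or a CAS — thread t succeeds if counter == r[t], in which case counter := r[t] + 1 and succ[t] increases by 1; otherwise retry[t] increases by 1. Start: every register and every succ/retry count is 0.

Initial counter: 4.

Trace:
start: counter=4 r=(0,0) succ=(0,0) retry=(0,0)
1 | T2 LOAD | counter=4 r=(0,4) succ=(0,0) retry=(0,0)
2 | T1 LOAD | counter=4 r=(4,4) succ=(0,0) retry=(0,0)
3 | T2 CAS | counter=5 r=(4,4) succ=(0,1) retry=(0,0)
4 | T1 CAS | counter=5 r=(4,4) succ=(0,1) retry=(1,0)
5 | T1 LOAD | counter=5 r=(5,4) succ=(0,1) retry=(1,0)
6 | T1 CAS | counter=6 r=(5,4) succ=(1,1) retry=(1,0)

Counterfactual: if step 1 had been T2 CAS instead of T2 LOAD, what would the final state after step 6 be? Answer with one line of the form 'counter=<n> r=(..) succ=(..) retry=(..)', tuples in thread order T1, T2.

counter=6 r=(5,0) succ=(2,0) retry=(0,2)

(re-executing from step 1 with the substitution; state before step 1: counter=4 r=(0,0) succ=(0,0) retry=(0,0))
1 | T2 CAS | counter=4 r=(0,0) succ=(0,0) retry=(0,1)
2 | T1 LOAD | counter=4 r=(4,0) succ=(0,0) retry=(0,1)
3 | T2 CAS | counter=4 r=(4,0) succ=(0,0) retry=(0,2)
4 | T1 CAS | counter=5 r=(4,0) succ=(1,0) retry=(0,2)
5 | T1 LOAD | counter=5 r=(5,0) succ=(1,0) retry=(0,2)
6 | T1 CAS | counter=6 r=(5,0) succ=(2,0) retry=(0,2)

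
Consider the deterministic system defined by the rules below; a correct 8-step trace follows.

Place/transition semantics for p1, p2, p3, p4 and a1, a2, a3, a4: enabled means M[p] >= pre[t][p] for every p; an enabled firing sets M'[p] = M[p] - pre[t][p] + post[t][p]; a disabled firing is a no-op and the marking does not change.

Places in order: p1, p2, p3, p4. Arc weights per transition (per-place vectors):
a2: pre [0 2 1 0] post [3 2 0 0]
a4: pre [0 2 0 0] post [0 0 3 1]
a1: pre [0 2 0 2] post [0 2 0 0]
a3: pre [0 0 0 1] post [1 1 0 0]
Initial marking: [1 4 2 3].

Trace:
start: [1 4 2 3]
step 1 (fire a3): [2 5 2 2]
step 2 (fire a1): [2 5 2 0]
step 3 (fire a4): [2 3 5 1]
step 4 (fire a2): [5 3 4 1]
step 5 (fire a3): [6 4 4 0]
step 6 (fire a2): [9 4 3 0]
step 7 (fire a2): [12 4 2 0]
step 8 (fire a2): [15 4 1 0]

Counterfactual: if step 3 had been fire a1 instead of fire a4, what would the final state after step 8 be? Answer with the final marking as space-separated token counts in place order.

(re-executing from step 3 with the substitution; state before step 3: [2 5 2 0])
step 3 (fire a1): [2 5 2 0]
step 4 (fire a2): [5 5 1 0]
step 5 (fire a3): [5 5 1 0]
step 6 (fire a2): [8 5 0 0]
step 7 (fire a2): [8 5 0 0]
step 8 (fire a2): [8 5 0 0]

8 5 0 0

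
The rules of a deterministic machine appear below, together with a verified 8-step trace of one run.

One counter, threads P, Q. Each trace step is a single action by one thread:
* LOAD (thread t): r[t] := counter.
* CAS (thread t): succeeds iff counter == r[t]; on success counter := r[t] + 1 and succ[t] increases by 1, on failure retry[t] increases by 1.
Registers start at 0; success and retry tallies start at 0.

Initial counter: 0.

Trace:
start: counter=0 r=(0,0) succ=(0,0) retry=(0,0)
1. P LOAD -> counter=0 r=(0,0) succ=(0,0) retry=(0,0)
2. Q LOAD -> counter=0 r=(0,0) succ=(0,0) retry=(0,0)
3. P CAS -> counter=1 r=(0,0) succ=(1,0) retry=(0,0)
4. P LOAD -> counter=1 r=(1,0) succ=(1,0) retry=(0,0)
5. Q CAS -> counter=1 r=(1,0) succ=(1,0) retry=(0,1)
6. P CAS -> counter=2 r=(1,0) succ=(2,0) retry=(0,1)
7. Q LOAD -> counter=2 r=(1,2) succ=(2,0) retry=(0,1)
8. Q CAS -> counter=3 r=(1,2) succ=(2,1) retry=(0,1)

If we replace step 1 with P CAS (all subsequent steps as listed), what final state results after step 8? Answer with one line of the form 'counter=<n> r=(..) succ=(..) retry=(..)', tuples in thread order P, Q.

(re-executing from step 1 with the substitution; state before step 1: counter=0 r=(0,0) succ=(0,0) retry=(0,0))
1. P CAS -> counter=1 r=(0,0) succ=(1,0) retry=(0,0)
2. Q LOAD -> counter=1 r=(0,1) succ=(1,0) retry=(0,0)
3. P CAS -> counter=1 r=(0,1) succ=(1,0) retry=(1,0)
4. P LOAD -> counter=1 r=(1,1) succ=(1,0) retry=(1,0)
5. Q CAS -> counter=2 r=(1,1) succ=(1,1) retry=(1,0)
6. P CAS -> counter=2 r=(1,1) succ=(1,1) retry=(2,0)
7. Q LOAD -> counter=2 r=(1,2) succ=(1,1) retry=(2,0)
8. Q CAS -> counter=3 r=(1,2) succ=(1,2) retry=(2,0)

counter=3 r=(1,2) succ=(1,2) retry=(2,0)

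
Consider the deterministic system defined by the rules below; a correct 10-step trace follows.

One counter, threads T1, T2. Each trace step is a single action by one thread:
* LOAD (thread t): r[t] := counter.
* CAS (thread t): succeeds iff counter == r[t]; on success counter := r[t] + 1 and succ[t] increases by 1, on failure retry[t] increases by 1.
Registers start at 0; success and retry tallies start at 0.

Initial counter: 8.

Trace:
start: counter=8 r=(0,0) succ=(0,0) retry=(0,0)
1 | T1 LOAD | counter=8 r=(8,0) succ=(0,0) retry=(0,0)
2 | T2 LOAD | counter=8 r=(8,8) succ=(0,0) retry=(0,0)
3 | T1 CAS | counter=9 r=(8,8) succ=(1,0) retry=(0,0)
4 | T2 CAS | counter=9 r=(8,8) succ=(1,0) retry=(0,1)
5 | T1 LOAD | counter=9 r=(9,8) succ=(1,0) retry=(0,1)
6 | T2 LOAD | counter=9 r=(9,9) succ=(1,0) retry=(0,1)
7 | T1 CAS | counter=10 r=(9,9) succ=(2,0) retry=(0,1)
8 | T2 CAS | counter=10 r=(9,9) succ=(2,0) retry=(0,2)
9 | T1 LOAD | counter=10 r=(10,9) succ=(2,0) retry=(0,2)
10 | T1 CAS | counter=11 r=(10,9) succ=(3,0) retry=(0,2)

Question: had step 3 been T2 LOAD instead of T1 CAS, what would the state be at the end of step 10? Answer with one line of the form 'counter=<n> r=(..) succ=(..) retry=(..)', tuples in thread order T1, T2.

(re-executing from step 3 with the substitution; state before step 3: counter=8 r=(8,8) succ=(0,0) retry=(0,0))
3 | T2 LOAD | counter=8 r=(8,8) succ=(0,0) retry=(0,0)
4 | T2 CAS | counter=9 r=(8,8) succ=(0,1) retry=(0,0)
5 | T1 LOAD | counter=9 r=(9,8) succ=(0,1) retry=(0,0)
6 | T2 LOAD | counter=9 r=(9,9) succ=(0,1) retry=(0,0)
7 | T1 CAS | counter=10 r=(9,9) succ=(1,1) retry=(0,0)
8 | T2 CAS | counter=10 r=(9,9) succ=(1,1) retry=(0,1)
9 | T1 LOAD | counter=10 r=(10,9) succ=(1,1) retry=(0,1)
10 | T1 CAS | counter=11 r=(10,9) succ=(2,1) retry=(0,1)

counter=11 r=(10,9) succ=(2,1) retry=(0,1)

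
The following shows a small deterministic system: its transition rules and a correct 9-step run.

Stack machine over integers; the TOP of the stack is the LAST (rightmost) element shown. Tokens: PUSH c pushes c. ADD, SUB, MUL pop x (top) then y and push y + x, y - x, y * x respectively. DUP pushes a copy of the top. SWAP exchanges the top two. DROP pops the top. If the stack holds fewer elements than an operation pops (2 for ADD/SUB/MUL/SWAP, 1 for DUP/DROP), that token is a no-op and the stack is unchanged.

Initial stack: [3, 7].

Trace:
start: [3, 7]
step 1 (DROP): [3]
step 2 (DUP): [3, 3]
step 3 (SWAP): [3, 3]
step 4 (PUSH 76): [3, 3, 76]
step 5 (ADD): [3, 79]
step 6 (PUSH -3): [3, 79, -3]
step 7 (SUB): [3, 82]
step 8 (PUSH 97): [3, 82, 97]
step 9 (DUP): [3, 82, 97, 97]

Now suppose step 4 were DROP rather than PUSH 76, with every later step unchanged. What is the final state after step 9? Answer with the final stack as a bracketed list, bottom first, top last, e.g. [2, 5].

[6, 97, 97]

(re-executing from step 4 with the substitution; state before step 4: [3, 3])
step 4 (DROP): [3]
step 5 (ADD): [3]
step 6 (PUSH -3): [3, -3]
step 7 (SUB): [6]
step 8 (PUSH 97): [6, 97]
step 9 (DUP): [6, 97, 97]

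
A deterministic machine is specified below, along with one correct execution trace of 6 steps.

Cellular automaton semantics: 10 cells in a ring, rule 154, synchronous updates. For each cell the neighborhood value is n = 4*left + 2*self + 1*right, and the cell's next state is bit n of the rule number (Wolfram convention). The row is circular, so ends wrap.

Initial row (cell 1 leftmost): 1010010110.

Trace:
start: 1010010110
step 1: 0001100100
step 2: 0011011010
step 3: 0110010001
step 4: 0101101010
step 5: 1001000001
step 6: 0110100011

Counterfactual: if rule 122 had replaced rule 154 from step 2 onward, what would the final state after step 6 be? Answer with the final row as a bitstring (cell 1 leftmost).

1111011110

(re-executing steps 2..6 under rule 122; state before step 2: 0001100100)
step 2: 0011111010
step 3: 0110001101
step 4: 1111011110
step 5: 1001110011
step 6: 1111011110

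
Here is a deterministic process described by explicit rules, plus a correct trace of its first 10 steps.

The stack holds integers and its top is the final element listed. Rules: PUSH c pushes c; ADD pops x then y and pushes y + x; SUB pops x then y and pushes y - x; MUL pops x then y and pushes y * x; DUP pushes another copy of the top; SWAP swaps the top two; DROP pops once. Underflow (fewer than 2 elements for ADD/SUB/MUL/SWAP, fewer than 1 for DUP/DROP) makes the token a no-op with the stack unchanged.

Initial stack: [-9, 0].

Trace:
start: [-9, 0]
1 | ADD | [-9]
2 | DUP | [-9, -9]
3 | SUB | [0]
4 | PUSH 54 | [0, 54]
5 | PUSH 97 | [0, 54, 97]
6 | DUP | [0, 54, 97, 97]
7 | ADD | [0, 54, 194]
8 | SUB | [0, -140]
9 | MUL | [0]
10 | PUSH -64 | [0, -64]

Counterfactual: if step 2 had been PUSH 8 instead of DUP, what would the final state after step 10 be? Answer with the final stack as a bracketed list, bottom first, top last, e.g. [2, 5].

(re-executing from step 2 with the substitution; state before step 2: [-9])
2 | PUSH 8 | [-9, 8]
3 | SUB | [-17]
4 | PUSH 54 | [-17, 54]
5 | PUSH 97 | [-17, 54, 97]
6 | DUP | [-17, 54, 97, 97]
7 | ADD | [-17, 54, 194]
8 | SUB | [-17, -140]
9 | MUL | [2380]
10 | PUSH -64 | [2380, -64]

[2380, -64]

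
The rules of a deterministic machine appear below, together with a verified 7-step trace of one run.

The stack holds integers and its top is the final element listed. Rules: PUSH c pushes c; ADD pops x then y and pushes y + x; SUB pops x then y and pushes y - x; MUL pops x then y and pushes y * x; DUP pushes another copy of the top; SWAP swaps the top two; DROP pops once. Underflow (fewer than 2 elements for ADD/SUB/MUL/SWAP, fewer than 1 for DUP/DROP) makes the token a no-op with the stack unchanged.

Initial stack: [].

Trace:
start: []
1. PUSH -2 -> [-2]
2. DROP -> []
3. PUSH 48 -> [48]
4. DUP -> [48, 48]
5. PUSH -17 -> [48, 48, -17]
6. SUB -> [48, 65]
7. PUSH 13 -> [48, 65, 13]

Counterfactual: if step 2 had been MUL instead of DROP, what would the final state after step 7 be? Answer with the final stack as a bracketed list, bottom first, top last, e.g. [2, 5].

(re-executing from step 2 with the substitution; state before step 2: [-2])
2. MUL -> [-2]
3. PUSH 48 -> [-2, 48]
4. DUP -> [-2, 48, 48]
5. PUSH -17 -> [-2, 48, 48, -17]
6. SUB -> [-2, 48, 65]
7. PUSH 13 -> [-2, 48, 65, 13]

[-2, 48, 65, 13]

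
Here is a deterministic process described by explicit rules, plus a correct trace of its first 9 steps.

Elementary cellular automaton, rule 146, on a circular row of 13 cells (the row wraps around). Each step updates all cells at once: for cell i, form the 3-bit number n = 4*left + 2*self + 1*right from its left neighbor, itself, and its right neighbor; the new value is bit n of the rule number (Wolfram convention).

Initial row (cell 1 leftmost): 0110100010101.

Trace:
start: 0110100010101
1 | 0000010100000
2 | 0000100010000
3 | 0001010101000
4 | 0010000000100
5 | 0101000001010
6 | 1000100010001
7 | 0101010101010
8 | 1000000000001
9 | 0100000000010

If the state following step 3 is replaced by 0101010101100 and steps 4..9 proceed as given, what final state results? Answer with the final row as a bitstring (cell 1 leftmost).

0100011000100

state after step 3 := 0101010101100
4 | 1000000000010
5 | 0100000000100
6 | 1010000001010
7 | 0001000010000
8 | 0010100101000
9 | 0100011000100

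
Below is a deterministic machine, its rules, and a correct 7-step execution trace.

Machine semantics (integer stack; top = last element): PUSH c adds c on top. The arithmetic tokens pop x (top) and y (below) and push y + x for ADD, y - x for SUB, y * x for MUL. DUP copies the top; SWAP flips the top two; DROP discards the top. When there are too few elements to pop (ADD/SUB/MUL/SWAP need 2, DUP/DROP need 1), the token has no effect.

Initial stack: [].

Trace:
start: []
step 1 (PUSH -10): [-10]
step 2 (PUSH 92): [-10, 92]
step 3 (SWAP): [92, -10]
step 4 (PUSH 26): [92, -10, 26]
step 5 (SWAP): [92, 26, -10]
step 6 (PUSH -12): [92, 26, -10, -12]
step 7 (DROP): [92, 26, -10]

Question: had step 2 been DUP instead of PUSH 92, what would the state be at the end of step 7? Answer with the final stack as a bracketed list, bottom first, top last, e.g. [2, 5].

(re-executing from step 2 with the substitution; state before step 2: [-10])
step 2 (DUP): [-10, -10]
step 3 (SWAP): [-10, -10]
step 4 (PUSH 26): [-10, -10, 26]
step 5 (SWAP): [-10, 26, -10]
step 6 (PUSH -12): [-10, 26, -10, -12]
step 7 (DROP): [-10, 26, -10]

[-10, 26, -10]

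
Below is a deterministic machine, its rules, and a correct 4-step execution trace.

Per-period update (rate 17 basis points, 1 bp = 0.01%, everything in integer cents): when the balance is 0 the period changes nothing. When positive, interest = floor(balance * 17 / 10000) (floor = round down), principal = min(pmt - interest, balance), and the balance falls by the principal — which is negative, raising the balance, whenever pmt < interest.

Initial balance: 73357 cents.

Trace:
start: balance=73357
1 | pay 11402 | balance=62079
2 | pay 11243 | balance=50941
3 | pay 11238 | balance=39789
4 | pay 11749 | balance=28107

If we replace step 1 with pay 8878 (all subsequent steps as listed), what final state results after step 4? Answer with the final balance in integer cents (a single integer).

30643

(re-executing from step 1 with the substitution; state before step 1: balance=73357)
1 | pay 8878 | balance=64603
2 | pay 11243 | balance=53469
3 | pay 11238 | balance=42321
4 | pay 11749 | balance=30643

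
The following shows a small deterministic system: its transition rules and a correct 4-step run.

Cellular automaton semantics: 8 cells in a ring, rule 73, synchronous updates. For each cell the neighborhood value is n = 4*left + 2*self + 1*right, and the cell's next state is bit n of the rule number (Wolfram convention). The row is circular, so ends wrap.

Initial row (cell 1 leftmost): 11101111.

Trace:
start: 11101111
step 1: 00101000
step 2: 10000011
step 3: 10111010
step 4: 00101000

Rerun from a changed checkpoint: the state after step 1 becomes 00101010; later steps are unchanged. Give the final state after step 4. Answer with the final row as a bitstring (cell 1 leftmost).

state after step 1 := 00101010
step 2: 10000000
step 3: 00111110
step 4: 10100010

10100010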